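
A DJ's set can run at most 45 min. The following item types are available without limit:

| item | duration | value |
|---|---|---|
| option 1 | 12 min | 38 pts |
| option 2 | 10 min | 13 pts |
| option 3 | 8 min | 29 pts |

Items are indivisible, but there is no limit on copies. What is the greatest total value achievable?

154 pts

Best value-per-unit is option 3 at 29/8; filling with it alone gives 5×29 = 145.
Optimal mix: 1×option 1 + 4×option 3 → duration 44, value 154.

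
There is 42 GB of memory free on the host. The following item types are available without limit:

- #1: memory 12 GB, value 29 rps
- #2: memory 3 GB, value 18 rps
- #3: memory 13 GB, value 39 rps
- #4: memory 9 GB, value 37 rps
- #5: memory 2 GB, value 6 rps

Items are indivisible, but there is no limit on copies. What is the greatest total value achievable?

Best value-per-unit is #2 at 18/3, and filling with it alone uses memory 14×3=42. No mix of the others beats 14×18 = 252.

252 rps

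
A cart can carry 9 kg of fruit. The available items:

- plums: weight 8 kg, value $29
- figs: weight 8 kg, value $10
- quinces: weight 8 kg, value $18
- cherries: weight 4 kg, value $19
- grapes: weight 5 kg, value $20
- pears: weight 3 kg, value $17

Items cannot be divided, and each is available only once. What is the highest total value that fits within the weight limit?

$39

This is a 0/1 knapsack; check combinations near the capacity.
- cherries+grapes: weight 4+5=9, value 19+20=39
- grapes+pears: weight 5+3=8, value 20+17=37
- cherries+pears: weight 4+3=7, value 19+17=36
- plums: weight 8, value 29
Best: $39.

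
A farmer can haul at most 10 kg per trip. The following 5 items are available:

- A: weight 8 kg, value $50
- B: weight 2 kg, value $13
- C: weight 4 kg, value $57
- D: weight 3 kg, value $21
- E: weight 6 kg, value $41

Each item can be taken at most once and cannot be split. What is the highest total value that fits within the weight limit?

$98

Check high-value combinations within 10 kg:
- C+E: weight 4+6=10, value 57+41=98
- B+C+D: weight 2+4+3=9, value 13+57+21=91
- C+D: weight 4+3=7, value 57+21=78
- B+C: weight 2+4=6, value 13+57=70
- A+B: weight 8+2=10, value 50+13=63
Best: $98.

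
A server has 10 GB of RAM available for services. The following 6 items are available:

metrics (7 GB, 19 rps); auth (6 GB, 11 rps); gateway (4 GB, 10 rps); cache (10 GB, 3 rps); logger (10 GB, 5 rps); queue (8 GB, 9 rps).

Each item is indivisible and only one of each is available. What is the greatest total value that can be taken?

21 rps

This is a 0/1 knapsack; check combinations near the capacity.
- auth+gateway: memory 6+4=10, value 11+10=21
- metrics: memory 7, value 19
- auth: memory 6, value 11
- gateway: memory 4, value 10
- queue: memory 8, value 9
Best: 21 rps.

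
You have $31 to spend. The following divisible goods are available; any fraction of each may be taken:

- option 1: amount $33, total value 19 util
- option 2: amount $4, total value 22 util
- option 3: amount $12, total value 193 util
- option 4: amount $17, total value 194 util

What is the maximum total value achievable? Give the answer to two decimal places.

398.00

Take in order of value per unit:
- option 3 (193/12 per unit): all 12 → value 193, running total 193.00
- option 4 (194/17 per unit): all 17 → value 194, running total 387.00
- option 2 (22/4 per unit): 2 of 4 → value 2×22/4 = 11.0000, running total 398.00
Total 398.00.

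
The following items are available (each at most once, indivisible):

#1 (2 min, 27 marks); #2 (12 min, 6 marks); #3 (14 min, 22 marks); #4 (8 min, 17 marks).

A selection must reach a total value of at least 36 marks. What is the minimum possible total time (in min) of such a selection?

10

Subsets with value ≥ 36, sorted by total time:
- #1+#4: time 10, value 44
- #1+#3: time 16, value 49
- #1+#2+#4: time 22, value 50
- #3+#4: time 22, value 39
Minimum time: 10 min.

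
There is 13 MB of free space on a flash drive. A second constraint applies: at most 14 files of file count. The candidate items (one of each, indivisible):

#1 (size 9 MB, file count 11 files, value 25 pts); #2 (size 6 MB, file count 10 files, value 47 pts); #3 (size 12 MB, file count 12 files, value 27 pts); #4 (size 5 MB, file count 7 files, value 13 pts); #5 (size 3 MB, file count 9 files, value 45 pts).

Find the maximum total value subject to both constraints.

Feasible sets respecting both limits:
- #2: size 6, file count 10, value 47
- #5: size 3, file count 9, value 45
- #3: size 12, file count 12, value 27
- #1: size 9, file count 11, value 25
Best: 47 pts.

47 pts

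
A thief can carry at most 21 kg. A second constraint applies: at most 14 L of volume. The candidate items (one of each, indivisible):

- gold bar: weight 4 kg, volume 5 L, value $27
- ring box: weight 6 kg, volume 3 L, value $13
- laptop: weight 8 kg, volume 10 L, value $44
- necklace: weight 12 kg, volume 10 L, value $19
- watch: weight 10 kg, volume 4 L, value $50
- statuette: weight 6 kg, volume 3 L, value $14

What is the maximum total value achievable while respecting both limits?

$94

Feasible sets respecting both limits:
- laptop+watch: weight 18, volume 14, value 94
- gold bar+watch+statuette: weight 20, volume 12, value 91
- gold bar+ring box+watch: weight 20, volume 12, value 90
- gold bar+watch: weight 14, volume 9, value 77
Best: $94.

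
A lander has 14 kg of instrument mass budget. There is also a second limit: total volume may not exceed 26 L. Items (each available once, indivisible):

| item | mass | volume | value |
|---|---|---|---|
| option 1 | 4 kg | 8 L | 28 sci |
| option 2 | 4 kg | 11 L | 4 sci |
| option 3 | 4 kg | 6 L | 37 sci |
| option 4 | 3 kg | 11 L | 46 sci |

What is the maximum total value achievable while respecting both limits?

111 sci

Feasible sets respecting both limits:
- option 1+option 3+option 4: mass 11, volume 25, value 111
- option 3+option 4: mass 7, volume 17, value 83
- option 1+option 4: mass 7, volume 19, value 74
Best: 111 sci.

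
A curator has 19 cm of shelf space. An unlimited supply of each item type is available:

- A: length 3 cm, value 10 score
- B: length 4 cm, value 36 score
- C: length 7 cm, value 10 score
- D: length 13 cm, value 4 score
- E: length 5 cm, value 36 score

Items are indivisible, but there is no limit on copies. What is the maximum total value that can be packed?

Best value-per-unit is B at 36/4; filling with it alone gives 4×36 = 144.
Optimal mix: 1×A + 4×B → length 19, value 154.

154 score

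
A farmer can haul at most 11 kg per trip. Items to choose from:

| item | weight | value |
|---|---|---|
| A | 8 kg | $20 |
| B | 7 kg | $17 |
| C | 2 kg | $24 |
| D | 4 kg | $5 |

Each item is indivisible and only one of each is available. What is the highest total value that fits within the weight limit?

This is a 0/1 knapsack; check combinations near the capacity.
- A+C: weight 8+2=10, value 20+24=44
- B+C: weight 7+2=9, value 17+24=41
- C+D: weight 2+4=6, value 24+5=29
- C: weight 2, value 24
Best: $44.

$44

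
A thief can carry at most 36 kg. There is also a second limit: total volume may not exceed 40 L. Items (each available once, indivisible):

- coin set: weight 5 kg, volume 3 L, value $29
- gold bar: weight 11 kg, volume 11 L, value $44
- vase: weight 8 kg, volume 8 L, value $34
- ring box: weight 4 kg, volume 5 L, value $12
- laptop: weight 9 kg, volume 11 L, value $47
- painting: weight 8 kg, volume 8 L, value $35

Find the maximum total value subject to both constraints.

Feasible sets respecting both limits:
- gold bar+vase+laptop+painting: weight 36, volume 38, value 160
- coin set+vase+ring box+laptop+painting: weight 34, volume 35, value 157
- coin set+gold bar+laptop+painting: weight 33, volume 33, value 155
- coin set+gold bar+vase+laptop: weight 33, volume 33, value 154
Best: $160.

$160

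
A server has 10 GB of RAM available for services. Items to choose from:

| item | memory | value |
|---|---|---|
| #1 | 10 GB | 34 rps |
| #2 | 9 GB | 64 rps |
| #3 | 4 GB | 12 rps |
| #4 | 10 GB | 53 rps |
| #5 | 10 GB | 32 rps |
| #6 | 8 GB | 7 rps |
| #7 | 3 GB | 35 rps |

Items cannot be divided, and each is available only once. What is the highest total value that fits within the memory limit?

Check high-value combinations within 10 GB:
- #2: memory 9, value 64
- #4: memory 10, value 53
- #3+#7: memory 4+3=7, value 12+35=47
Best: 64 rps.

64 rps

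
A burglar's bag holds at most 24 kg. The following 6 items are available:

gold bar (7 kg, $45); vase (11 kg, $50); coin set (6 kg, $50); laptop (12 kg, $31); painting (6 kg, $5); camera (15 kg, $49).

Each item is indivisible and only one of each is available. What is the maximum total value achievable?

This is a 0/1 knapsack; check combinations near the capacity.
- gold bar+vase+coin set: weight 7+11+6=24, value 45+50+50=145
- vase+coin set+painting: weight 11+6+6=23, value 50+50+5=105
- vase+coin set: weight 11+6=17, value 50+50=100
- gold bar+coin set+painting: weight 7+6+6=19, value 45+50+5=100
- gold bar+vase+painting: weight 7+11+6=24, value 45+50+5=100
Best: $145.

$145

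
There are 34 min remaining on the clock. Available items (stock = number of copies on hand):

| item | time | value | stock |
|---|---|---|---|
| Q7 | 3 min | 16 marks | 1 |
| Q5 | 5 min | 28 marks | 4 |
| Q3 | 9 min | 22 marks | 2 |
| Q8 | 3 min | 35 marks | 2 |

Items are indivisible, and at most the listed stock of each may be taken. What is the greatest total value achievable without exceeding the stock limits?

198 marks

Top feasible selections:
- 1×Q7 + 4×Q5 + 2×Q8: time 29, value 198
- 1×Q7 + 3×Q5 + 1×Q3 + 2×Q8: time 33, value 192
- 4×Q5 + 2×Q8: time 26, value 182
Best: 198 marks.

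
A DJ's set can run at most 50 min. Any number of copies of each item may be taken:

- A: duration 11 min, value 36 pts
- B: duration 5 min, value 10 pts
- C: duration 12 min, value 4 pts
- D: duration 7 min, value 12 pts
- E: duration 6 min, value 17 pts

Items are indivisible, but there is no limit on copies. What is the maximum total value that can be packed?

161 pts

Best value-per-unit is A at 36/11; filling with it alone gives 4×36 = 144.
Optimal mix: 4×A + 1×E → duration 50, value 161.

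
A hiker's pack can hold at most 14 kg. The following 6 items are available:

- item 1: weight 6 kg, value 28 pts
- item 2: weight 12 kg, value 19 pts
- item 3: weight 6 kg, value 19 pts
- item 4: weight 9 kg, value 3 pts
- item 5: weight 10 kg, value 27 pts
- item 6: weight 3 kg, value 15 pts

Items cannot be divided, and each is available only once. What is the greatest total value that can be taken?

Check high-value combinations within 14 kg:
- item 1+item 3: weight 6+6=12, value 28+19=47
- item 1+item 6: weight 6+3=9, value 28+15=43
- item 5+item 6: weight 10+3=13, value 27+15=42
- item 3+item 6: weight 6+3=9, value 19+15=34
- item 1: weight 6, value 28
Best: 47 pts.

47 pts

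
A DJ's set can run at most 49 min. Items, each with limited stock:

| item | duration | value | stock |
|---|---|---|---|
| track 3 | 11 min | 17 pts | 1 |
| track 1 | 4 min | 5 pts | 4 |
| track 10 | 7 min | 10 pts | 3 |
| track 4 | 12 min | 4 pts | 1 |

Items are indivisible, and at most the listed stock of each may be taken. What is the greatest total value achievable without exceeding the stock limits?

67 pts

Top feasible selections:
- 1×track 3 + 4×track 1 + 3×track 10: duration 48, value 67
- 1×track 3 + 3×track 1 + 3×track 10: duration 44, value 62
- 1×track 3 + 2×track 1 + 3×track 10: duration 40, value 57
Best: 67 pts.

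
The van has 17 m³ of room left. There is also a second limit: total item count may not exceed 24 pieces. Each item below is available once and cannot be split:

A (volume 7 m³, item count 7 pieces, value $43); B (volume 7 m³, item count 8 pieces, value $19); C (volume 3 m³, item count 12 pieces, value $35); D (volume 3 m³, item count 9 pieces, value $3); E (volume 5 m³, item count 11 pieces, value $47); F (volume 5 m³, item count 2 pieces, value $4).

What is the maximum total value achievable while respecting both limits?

Feasible sets respecting both limits:
- A+E+F: volume 17, item count 20, value 94
- A+E: volume 12, item count 18, value 90
- C+E: volume 8, item count 23, value 82
- A+C+F: volume 15, item count 21, value 82
Best: $94.

$94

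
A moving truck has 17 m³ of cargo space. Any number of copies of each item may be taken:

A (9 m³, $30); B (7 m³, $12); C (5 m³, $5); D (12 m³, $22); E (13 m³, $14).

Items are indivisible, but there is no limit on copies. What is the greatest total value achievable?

Best value-per-unit is A at 30/9; filling with it alone gives 1×30 = 30.
Optimal mix: 1×A + 1×B → volume 16, value 42.

$42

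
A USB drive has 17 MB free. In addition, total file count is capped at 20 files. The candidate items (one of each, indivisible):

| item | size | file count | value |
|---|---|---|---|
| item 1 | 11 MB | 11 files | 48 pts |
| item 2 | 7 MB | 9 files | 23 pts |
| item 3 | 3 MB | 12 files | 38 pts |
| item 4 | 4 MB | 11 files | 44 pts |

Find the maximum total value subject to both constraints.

Feasible sets respecting both limits:
- item 2+item 4: size 11, file count 20, value 67
- item 1: size 11, file count 11, value 48
- item 4: size 4, file count 11, value 44
- item 3: size 3, file count 12, value 38
Best: 67 pts.

67 pts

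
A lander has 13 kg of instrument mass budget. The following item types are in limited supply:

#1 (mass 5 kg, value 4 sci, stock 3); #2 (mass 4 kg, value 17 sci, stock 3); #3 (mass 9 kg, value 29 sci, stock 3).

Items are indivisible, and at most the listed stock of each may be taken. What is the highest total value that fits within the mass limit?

Top feasible selections:
- 3×#2: mass 12, value 51
- 1×#2 + 1×#3: mass 13, value 46
Best: 51 sci.

51 sci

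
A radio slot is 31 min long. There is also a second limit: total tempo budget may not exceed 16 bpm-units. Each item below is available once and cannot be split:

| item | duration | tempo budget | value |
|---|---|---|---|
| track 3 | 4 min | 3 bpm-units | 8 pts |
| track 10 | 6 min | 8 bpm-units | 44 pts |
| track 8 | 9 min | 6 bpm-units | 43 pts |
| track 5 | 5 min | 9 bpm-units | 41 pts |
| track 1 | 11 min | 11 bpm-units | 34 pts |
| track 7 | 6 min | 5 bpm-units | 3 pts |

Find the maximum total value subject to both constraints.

Feasible sets respecting both limits:
- track 10+track 8: duration 15, tempo budget 14, value 87
- track 8+track 5: duration 14, tempo budget 15, value 84
- track 3+track 10+track 7: duration 16, tempo budget 16, value 55
- track 3+track 8+track 7: duration 19, tempo budget 14, value 54
Best: 87 pts.

87 pts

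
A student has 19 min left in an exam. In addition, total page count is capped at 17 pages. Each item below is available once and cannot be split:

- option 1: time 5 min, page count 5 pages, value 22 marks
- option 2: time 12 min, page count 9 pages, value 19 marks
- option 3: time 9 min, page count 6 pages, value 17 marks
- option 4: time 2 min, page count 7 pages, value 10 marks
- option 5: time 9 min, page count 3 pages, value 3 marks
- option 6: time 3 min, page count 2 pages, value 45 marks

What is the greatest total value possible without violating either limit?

84 marks

Feasible sets respecting both limits:
- option 1+option 3+option 6: time 17, page count 13, value 84
- option 1+option 4+option 5+option 6: time 19, page count 17, value 80
- option 1+option 4+option 6: time 10, page count 14, value 77
Best: 84 marks.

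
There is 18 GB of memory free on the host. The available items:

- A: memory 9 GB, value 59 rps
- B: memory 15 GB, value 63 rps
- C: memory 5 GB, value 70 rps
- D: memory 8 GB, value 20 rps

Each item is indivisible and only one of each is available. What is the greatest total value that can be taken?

This is a 0/1 knapsack; check combinations near the capacity.
- A+C: memory 9+5=14, value 59+70=129
- C+D: memory 5+8=13, value 70+20=90
- A+D: memory 9+8=17, value 59+20=79
- C: memory 5, value 70
- B: memory 15, value 63
Best: 129 rps.

129 rps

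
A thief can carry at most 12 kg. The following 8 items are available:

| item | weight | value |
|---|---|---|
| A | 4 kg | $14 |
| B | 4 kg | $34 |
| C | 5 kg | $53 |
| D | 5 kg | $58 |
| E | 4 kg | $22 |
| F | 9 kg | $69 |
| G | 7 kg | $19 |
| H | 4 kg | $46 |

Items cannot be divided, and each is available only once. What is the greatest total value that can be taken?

Check high-value combinations within 12 kg:
- C+D: weight 5+5=10, value 53+58=111
- D+H: weight 5+4=9, value 58+46=104
- B+E+H: weight 4+4+4=12, value 34+22+46=102
Best: $111.

$111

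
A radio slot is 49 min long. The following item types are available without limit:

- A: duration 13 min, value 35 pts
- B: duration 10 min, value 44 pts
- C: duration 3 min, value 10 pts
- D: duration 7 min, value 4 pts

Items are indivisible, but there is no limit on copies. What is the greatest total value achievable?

Best value-per-unit is B at 44/10; filling with it alone gives 4×44 = 176.
Optimal mix: 4×B + 3×C → duration 49, value 206.

206 pts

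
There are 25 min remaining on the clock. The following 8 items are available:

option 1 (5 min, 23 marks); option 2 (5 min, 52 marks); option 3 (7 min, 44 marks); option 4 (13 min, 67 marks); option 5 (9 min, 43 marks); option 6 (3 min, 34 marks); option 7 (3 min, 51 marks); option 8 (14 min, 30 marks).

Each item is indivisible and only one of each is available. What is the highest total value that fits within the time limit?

Check high-value combinations within 25 min:
- option 1+option 2+option 3+option 6+option 7: time 5+5+7+3+3=23, value 23+52+44+34+51=204
- option 2+option 4+option 6+option 7: time 5+13+3+3=24, value 52+67+34+51=204
- option 1+option 2+option 5+option 6+option 7: time 5+5+9+3+3=25, value 23+52+43+34+51=203
Best: 204 marks.

204 marks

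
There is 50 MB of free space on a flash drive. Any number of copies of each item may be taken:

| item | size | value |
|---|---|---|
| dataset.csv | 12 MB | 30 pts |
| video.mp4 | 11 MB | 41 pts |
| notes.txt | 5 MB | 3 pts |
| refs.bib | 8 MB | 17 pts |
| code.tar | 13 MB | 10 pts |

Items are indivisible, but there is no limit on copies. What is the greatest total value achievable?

Best value-per-unit is video.mp4 at 41/11; filling with it alone gives 4×41 = 164.
Optimal mix: 4×video.mp4 + 1×notes.txt → size 49, value 167.

167 pts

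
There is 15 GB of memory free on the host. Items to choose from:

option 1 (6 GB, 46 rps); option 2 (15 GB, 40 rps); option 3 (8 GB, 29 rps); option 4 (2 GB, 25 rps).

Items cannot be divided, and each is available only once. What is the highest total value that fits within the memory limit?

75 rps

Check high-value combinations within 15 GB:
- option 1+option 3: memory 6+8=14, value 46+29=75
- option 1+option 4: memory 6+2=8, value 46+25=71
- option 3+option 4: memory 8+2=10, value 29+25=54
Best: 75 rps.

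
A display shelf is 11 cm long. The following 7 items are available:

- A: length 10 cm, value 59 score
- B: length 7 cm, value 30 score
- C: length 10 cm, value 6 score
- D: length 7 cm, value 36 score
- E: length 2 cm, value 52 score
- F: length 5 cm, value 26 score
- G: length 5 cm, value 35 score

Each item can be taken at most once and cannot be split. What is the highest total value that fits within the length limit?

88 score

Check high-value combinations within 11 cm:
- D+E: length 7+2=9, value 36+52=88
- E+G: length 2+5=7, value 52+35=87
- B+E: length 7+2=9, value 30+52=82
Best: 88 score.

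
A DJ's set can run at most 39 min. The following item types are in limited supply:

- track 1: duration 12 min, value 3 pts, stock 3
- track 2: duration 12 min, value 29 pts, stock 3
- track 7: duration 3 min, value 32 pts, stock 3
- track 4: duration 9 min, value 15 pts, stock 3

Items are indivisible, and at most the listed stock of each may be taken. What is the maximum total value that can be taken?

Top feasible selections:
- 1×track 2 + 3×track 7 + 2×track 4: duration 39, value 155
- 2×track 2 + 3×track 7: duration 33, value 154
- 3×track 7 + 3×track 4: duration 36, value 141
- 1×track 2 + 3×track 7 + 1×track 4: duration 30, value 140
Best: 155 pts.

155 pts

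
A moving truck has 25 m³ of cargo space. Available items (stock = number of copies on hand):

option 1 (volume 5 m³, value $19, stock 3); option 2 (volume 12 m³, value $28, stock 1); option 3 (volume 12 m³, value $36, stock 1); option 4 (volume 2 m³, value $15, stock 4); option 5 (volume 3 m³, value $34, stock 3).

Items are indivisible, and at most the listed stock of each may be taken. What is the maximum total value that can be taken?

Top feasible selections:
- 2×option 1 + 3×option 4 + 3×option 5: volume 25, value 185
- 1×option 1 + 4×option 4 + 3×option 5: volume 22, value 181
- 2×option 1 + 2×option 4 + 3×option 5: volume 23, value 170
Best: $185.

$185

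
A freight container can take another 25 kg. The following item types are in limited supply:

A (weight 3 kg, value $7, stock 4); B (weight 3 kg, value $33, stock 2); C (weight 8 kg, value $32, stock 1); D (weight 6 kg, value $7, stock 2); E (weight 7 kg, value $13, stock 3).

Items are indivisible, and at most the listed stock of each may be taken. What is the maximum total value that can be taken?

$119

Best selections within weight 25 and stock limits:
- 3×A + 2×B + 1×C: weight 23, value 119
- 1×A + 2×B + 1×C + 1×E: weight 24, value 118
- 2×A + 2×B + 1×C: weight 20, value 112
Best: $119.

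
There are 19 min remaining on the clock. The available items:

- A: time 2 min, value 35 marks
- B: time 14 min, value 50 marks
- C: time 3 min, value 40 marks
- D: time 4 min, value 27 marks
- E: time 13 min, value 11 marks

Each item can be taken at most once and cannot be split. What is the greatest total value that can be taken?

Check high-value combinations within 19 min:
- A+B+C: time 2+14+3=19, value 35+50+40=125
- A+C+D: time 2+3+4=9, value 35+40+27=102
- B+C: time 14+3=17, value 50+40=90
- A+C+E: time 2+3+13=18, value 35+40+11=86
Best: 125 marks.

125 marks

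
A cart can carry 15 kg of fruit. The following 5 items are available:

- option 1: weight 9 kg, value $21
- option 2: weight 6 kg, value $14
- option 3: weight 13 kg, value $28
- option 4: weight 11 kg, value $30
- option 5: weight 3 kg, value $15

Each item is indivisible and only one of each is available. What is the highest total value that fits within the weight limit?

$45

Check high-value combinations within 15 kg:
- option 4+option 5: weight 11+3=14, value 30+15=45
- option 1+option 5: weight 9+3=12, value 21+15=36
- option 1+option 2: weight 9+6=15, value 21+14=35
- option 4: weight 11, value 30
- option 2+option 5: weight 6+3=9, value 14+15=29
Best: $45.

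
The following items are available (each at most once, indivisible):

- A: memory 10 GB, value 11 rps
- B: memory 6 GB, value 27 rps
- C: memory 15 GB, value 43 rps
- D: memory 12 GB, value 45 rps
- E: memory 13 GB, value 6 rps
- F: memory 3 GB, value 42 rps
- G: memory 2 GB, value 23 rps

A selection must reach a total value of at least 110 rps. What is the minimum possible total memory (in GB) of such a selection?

Subsets with value ≥ 110, sorted by total memory:
- D+F+G: memory 17, value 110
- B+D+F: memory 21, value 114
Minimum memory: 17 GB.

17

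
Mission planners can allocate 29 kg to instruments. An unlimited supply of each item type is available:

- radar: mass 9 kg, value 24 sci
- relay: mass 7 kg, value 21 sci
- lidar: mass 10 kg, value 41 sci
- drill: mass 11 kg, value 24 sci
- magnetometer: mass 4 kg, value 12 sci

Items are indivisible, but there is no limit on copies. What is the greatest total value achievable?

Best value-per-unit is lidar at 41/10; filling with it alone gives 2×41 = 82.
Optimal mix: 1×radar + 2×lidar → mass 29, value 106.

106 sci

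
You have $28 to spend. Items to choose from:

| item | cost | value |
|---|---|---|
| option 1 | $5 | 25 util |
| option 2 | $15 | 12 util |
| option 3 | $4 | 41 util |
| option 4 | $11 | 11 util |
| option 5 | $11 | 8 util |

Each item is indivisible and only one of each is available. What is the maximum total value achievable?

Check high-value combinations within $28:
- option 1+option 2+option 3: cost 5+15+4=24, value 25+12+41=78
- option 1+option 3+option 4: cost 5+4+11=20, value 25+41+11=77
- option 1+option 3+option 5: cost 5+4+11=20, value 25+41+8=74
- option 1+option 3: cost 5+4=9, value 25+41=66
- option 3+option 4+option 5: cost 4+11+11=26, value 41+11+8=60
Best: 78 util.

78 util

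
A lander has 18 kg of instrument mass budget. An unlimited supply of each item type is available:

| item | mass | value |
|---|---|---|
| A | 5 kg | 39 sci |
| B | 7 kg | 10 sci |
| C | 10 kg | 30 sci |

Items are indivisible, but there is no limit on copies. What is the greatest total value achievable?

117 sci

Best value-per-unit is A at 39/5, and filling with it alone uses mass 3×5=15. No mix of the others beats 3×39 = 117.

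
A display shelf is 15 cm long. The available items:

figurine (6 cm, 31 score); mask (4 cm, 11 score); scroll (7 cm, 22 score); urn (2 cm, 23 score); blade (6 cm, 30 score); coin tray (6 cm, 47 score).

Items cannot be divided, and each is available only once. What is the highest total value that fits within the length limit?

This is a 0/1 knapsack; check combinations near the capacity.
- figurine+urn+coin tray: length 6+2+6=14, value 31+23+47=101
- urn+blade+coin tray: length 2+6+6=14, value 23+30+47=100
- scroll+urn+coin tray: length 7+2+6=15, value 22+23+47=92
- figurine+urn+blade: length 6+2+6=14, value 31+23+30=84
Best: 101 score.

101 score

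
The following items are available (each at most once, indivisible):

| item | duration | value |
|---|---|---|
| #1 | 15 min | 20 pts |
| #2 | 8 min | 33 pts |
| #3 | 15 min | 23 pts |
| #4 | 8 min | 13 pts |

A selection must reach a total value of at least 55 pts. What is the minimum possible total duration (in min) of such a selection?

23

Subsets with value ≥ 55, sorted by total duration:
- #2+#3: duration 23, value 56
- #2+#3+#4: duration 31, value 69
- #1+#2+#4: duration 31, value 66
- #1+#2+#3: duration 38, value 76
Minimum duration: 23 min.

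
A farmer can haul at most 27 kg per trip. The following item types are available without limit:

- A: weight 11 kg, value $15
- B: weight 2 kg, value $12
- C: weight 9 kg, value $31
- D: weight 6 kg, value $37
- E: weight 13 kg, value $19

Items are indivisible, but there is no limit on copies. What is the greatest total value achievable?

$160

Best value-per-unit is D at 37/6; filling with it alone gives 4×37 = 148.
Optimal mix: 1×B + 4×D → weight 26, value 160.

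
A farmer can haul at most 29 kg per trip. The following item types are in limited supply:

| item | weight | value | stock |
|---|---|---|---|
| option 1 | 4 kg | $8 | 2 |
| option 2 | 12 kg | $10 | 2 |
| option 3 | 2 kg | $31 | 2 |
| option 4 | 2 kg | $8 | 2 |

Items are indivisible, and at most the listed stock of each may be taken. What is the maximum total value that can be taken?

$104

Best selections within weight 29 and stock limits:
- 2×option 1 + 1×option 2 + 2×option 3 + 2×option 4: weight 28, value 104
- 1×option 1 + 1×option 2 + 2×option 3 + 2×option 4: weight 24, value 96
Best: $104.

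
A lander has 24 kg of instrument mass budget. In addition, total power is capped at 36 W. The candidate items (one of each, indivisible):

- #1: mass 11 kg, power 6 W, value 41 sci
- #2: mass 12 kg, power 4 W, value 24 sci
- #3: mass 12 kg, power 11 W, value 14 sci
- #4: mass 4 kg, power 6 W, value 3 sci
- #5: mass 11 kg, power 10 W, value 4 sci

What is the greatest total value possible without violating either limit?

65 sci

Feasible sets respecting both limits:
- #1+#2: mass 23, power 10, value 65
- #1+#3: mass 23, power 17, value 55
- #1+#5: mass 22, power 16, value 45
Best: 65 sci.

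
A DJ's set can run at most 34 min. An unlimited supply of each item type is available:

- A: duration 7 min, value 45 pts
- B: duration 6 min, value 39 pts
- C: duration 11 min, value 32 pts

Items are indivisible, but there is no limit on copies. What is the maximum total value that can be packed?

Best value-per-unit is B at 39/6; filling with it alone gives 5×39 = 195.
Optimal mix: 4×A + 1×B → duration 34, value 219.

219 pts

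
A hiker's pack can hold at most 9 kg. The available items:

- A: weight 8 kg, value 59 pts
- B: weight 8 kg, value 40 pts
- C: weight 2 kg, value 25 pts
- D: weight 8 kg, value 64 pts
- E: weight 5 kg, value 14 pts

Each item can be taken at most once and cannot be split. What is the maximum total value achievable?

Check high-value combinations within 9 kg:
- D: weight 8, value 64
- A: weight 8, value 59
- B: weight 8, value 40
Best: 64 pts.

64 pts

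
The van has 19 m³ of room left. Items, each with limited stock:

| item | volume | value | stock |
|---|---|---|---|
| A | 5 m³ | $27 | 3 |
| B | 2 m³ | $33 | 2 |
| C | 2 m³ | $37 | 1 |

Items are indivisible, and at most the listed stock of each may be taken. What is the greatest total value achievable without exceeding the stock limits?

Top feasible selections:
- 2×A + 2×B + 1×C: volume 16, value 157
- 3×A + 1×B + 1×C: volume 19, value 151
- 3×A + 2×B: volume 19, value 147
Best: $157.

$157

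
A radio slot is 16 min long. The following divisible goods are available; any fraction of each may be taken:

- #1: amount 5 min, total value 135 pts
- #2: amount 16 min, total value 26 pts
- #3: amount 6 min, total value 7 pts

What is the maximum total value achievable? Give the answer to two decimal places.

152.88

Take in order of value per unit:
- #1 (135/5 per unit): all 5 → value 135, running total 135.00
- #2 (26/16 per unit): 11 of 16 → value 11×26/16 = 17.8750, running total 152.88
Total 152.88.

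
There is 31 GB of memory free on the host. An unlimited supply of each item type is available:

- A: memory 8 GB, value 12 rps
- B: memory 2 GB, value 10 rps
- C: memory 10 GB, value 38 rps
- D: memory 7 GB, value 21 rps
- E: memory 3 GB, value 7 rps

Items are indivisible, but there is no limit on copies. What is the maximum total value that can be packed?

Best value-per-unit is B at 10/2, and filling with it alone uses memory 15×2=30. No mix of the others beats 15×10 = 150.

150 rps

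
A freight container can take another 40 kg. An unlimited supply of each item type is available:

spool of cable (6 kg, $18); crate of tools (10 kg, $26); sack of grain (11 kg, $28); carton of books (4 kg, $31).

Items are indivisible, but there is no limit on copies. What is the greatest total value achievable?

$310

Best value-per-unit is carton of books at 31/4, and filling with it alone uses weight 10×4=40. No mix of the others beats 10×31 = 310.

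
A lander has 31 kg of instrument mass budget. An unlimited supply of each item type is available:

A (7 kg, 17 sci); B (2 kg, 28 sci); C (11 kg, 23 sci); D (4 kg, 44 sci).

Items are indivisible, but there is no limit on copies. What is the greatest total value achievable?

420 sci

Best value-per-unit is B at 28/2, and filling with it alone uses mass 15×2=30. No mix of the others beats 15×28 = 420.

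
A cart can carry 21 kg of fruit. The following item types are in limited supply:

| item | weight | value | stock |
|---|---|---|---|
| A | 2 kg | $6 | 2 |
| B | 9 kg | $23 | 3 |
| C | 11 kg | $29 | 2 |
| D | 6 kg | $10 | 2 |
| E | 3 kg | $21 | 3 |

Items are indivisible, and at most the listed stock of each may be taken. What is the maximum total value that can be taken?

$92

Best selections within weight 21 and stock limits:
- 1×C + 3×E: weight 20, value 92
- 1×A + 1×B + 3×E: weight 20, value 92
- 1×B + 3×E: weight 18, value 86
Best: $92.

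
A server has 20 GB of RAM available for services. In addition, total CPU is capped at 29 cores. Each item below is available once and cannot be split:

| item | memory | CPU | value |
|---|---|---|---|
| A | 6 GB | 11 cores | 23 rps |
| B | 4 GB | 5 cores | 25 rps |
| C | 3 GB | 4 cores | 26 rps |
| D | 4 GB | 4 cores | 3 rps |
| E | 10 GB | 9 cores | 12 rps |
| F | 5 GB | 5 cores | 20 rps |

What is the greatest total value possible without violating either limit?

94 rps

Feasible sets respecting both limits:
- A+B+C+F: memory 18, CPU 25, value 94
- A+B+C+D: memory 17, CPU 24, value 77
- A+B+C: memory 13, CPU 20, value 74
- B+C+D+F: memory 16, CPU 18, value 74
Best: 94 rps.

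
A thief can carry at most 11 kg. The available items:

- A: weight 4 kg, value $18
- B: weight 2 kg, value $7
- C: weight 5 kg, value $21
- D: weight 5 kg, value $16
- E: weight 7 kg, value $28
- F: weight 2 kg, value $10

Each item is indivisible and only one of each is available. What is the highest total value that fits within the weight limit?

$49

This is a 0/1 knapsack; check combinations near the capacity.
- A+C+F: weight 4+5+2=11, value 18+21+10=49
- A+B+C: weight 4+2+5=11, value 18+7+21=46
- A+E: weight 4+7=11, value 18+28=46
Best: $49.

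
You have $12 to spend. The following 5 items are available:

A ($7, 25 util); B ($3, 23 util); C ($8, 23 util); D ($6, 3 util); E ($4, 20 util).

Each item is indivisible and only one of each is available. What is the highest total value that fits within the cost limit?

48 util

Check high-value combinations within $12:
- A+B: cost 7+3=10, value 25+23=48
- B+C: cost 3+8=11, value 23+23=46
- A+E: cost 7+4=11, value 25+20=45
- B+E: cost 3+4=7, value 23+20=43
- C+E: cost 8+4=12, value 23+20=43
Best: 48 util.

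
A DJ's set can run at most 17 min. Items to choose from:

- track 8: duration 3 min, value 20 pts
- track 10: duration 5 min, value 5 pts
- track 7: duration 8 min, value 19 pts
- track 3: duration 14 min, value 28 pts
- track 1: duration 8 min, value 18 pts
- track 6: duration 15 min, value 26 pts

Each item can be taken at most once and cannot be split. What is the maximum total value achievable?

Check high-value combinations within 17 min:
- track 8+track 3: duration 3+14=17, value 20+28=48
- track 8+track 10+track 7: duration 3+5+8=16, value 20+5+19=44
- track 8+track 10+track 1: duration 3+5+8=16, value 20+5+18=43
- track 8+track 7: duration 3+8=11, value 20+19=39
- track 8+track 1: duration 3+8=11, value 20+18=38
Best: 48 pts.

48 pts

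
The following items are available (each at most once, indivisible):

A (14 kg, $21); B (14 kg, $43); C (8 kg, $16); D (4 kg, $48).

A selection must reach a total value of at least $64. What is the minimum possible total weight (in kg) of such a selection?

Subsets with value ≥ 64, sorted by total weight:
- C+D: weight 12, value 64
- B+D: weight 18, value 91
- A+D: weight 18, value 69
Minimum weight: 12 kg.

12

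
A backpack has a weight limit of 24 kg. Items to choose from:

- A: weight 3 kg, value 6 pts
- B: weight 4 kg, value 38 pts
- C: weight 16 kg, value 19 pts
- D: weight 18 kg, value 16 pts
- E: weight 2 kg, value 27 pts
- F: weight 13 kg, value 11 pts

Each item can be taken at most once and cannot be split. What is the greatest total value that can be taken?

Check high-value combinations within 24 kg:
- B+C+E: weight 4+16+2=22, value 38+19+27=84
- A+B+E+F: weight 3+4+2+13=22, value 6+38+27+11=82
- B+D+E: weight 4+18+2=24, value 38+16+27=81
- B+E+F: weight 4+2+13=19, value 38+27+11=76
- A+B+E: weight 3+4+2=9, value 6+38+27=71
Best: 84 pts.

84 pts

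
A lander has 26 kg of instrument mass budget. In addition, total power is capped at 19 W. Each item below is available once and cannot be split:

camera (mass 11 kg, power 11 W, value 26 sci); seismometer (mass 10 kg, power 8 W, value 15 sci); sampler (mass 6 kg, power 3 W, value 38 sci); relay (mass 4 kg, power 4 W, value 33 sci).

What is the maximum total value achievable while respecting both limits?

Feasible sets respecting both limits:
- camera+sampler+relay: mass 21, power 18, value 97
- seismometer+sampler+relay: mass 20, power 15, value 86
- sampler+relay: mass 10, power 7, value 71
- camera+sampler: mass 17, power 14, value 64
Best: 97 sci.

97 sci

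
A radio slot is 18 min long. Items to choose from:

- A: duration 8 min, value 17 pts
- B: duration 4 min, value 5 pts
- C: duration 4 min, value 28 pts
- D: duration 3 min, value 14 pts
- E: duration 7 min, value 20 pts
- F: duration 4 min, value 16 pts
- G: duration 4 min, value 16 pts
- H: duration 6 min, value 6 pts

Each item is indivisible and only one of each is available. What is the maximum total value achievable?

78 pts

Check high-value combinations within 18 min:
- C+D+E+F: duration 4+3+7+4=18, value 28+14+20+16=78
- C+D+E+G: duration 4+3+7+4=18, value 28+14+20+16=78
- C+D+F+G: duration 4+3+4+4=15, value 28+14+16+16=74
Best: 78 pts.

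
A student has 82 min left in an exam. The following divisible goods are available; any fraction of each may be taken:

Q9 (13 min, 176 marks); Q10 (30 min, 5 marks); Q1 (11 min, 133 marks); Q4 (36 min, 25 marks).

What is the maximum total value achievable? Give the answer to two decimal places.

337.67

Take in order of value per unit:
- Q9 (176/13 per unit): all 13 → value 176, running total 176.00
- Q1 (133/11 per unit): all 11 → value 133, running total 309.00
- Q4 (25/36 per unit): all 36 → value 25, running total 334.00
- Q10 (5/30 per unit): 22 of 30 → value 22×5/30 = 3.6667, running total 337.67
Total 337.67.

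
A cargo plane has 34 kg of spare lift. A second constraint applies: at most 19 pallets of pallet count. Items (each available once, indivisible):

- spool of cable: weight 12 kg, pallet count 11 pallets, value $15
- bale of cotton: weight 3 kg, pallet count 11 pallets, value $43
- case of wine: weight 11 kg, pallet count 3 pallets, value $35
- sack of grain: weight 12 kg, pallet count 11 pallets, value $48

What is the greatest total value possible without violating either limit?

$83

Feasible sets respecting both limits:
- case of wine+sack of grain: weight 23, pallet count 14, value 83
- bale of cotton+case of wine: weight 14, pallet count 14, value 78
- spool of cable+case of wine: weight 23, pallet count 14, value 50
Best: $83.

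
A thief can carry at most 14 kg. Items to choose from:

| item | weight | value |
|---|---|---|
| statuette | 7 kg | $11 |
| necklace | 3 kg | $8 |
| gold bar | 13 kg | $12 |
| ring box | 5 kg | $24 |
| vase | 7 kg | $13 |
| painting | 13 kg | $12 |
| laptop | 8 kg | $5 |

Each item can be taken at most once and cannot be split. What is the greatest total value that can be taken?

$37

Check high-value combinations within 14 kg:
- ring box+vase: weight 5+7=12, value 24+13=37
- statuette+ring box: weight 7+5=12, value 11+24=35
- necklace+ring box: weight 3+5=8, value 8+24=32
Best: $37.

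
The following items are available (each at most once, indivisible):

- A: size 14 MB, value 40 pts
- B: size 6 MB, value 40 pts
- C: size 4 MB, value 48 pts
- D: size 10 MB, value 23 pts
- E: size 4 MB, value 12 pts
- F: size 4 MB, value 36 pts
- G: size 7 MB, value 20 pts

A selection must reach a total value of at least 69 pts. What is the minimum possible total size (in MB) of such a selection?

8

Subsets with value ≥ 69, sorted by total size:
- C+F: size 8, value 84
- B+C: size 10, value 88
Minimum size: 8 MB.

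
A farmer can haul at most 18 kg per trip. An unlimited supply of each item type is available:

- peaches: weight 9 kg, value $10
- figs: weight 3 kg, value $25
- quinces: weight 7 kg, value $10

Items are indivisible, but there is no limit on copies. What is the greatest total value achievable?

Best value-per-unit is figs at 25/3, and filling with it alone uses weight 6×3=18. No mix of the others beats 6×25 = 150.

$150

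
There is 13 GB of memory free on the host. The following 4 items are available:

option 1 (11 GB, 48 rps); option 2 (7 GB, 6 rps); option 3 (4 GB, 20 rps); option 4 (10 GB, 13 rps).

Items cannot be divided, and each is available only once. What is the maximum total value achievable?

Check high-value combinations within 13 GB:
- option 1: memory 11, value 48
- option 2+option 3: memory 7+4=11, value 6+20=26
- option 3: memory 4, value 20
- option 4: memory 10, value 13
Best: 48 rps.

48 rps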